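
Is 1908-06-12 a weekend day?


Anchor: Jan 1, 1908. With p = 1908 - 1 = 1907: (p + p//4 - p//100 + p//400) mod 7 = (1907 + 476 - 19 + 4) mod 7 = 2368 mod 7 = 2 -> Wednesday (Mon=0 ... Sun=6)
Day of year: 164; offset = 163
Weekday index = (2 + 163) mod 7 = 4 -> Friday
Weekend days: Saturday, Sunday

No


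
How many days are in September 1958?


September 1958

30 days


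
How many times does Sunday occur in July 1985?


July 1985 has 31 days
Anchor: Jan 1, 1985. With p = 1985 - 1 = 1984: (p + p//4 - p//100 + p//400) mod 7 = (1984 + 496 - 19 + 4) mod 7 = 2465 mod 7 = 1 -> Tuesday (Mon=0 ... Sun=6)
Days before July (Jan-Jun): 181; July 1 index = (1 + 181) mod 7 = 0 -> Monday
First Sunday is July 7
Sundays: 7, 14, 21, 28

4 Sundays


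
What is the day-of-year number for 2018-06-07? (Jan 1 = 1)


Date: June 7, 2018
Days in months 1 through 5: 151
Plus 7 days in June

Day of year: 158


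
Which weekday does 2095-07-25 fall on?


Date: July 25, 2095
Anchor: Jan 1, 2095. With p = 2095 - 1 = 2094: (p + p//4 - p//100 + p//400) mod 7 = (2094 + 523 - 20 + 5) mod 7 = 2602 mod 7 = 5 -> Saturday (Mon=0 ... Sun=6)
Days before July (Jan-Jun): 181; offset = 181 + 25 - 1 = 205
Weekday index = (5 + 205) mod 7 = 0

Day of the week: Monday


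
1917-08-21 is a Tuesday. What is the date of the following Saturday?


Current: Tuesday
Target: Saturday
Days ahead: 4

Next Saturday: 1917-08-25


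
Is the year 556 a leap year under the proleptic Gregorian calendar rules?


Gregorian leap year rule: divisible by 4, but not by 100, unless also by 400.
556 is divisible by 4 but not 100 -> leap year

Yes


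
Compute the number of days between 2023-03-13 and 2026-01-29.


From 2023-03-13 to 2026-01-29
2023-03-13: days before March = 31 + 28 = 59 (2023 is not a leap year); day of year = 59 + 13 = 72
2026-01-29: day of year = 29
Rest of 2023: 365 - 72 = 293
Full years 2024 (366), 2025 (365): 731
Total = 293 + 731 + 29 = 1053

1053 days


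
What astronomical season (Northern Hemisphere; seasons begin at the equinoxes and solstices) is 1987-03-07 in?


Date: March 7
Astronomical Winter (approx.; exact equinox/solstice day varies by year): December 21 to March 19
March 7 falls within the Winter window

Winter


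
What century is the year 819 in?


Century = (year - 1) // 100 + 1
= (819 - 1) // 100 + 1
= 818 // 100 + 1
= 8 + 1

9th century


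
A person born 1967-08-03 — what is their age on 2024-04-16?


Birth: 1967-08-03
Reference: 2024-04-16
Year difference: 2024 - 1967 = 57
Birthday not yet reached in 2024, subtract 1

56 years old


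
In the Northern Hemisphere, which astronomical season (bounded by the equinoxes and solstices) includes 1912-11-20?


Date: November 20
Astronomical Autumn (approx.; exact equinox/solstice day varies by year): September 22 to December 20
November 20 falls within the Autumn window

Autumn


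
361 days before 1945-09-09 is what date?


Start: 1945-09-09, subtract 361 days
Back 9 days from September 9 reaches August 31, 1945 -> 352 left
August 1945 has 31 days -> back to July 31, 1945 -> 321 left
July 1945 has 31 days -> back to June 30, 1945 -> 290 left
June 1945 has 30 days -> back to May 31, 1945 -> 260 left
May 1945 has 31 days -> back to April 30, 1945 -> 229 left
April 1945 has 30 days -> back to March 31, 1945 -> 199 left
March 1945 has 31 days -> back to February 28, 1945 -> 168 left
February 1945 has 28 days -> back to January 31, 1945 -> 140 left
January 1945 has 31 days -> back to December 31, 1944 -> 109 left
December 1944 has 31 days -> back to November 30, 1944 -> 78 left
November 1944 has 30 days -> back to October 31, 1944 -> 48 left
October 1944 has 31 days -> back to September 30, 1944 -> 17 left
September 1944: 30 - 17 = 13 -> lands on September 13

Result: 1944-09-13


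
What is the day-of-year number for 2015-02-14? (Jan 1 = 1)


Date: February 14, 2015
Days in months 1 through 1: 31
Plus 14 days in February

Day of year: 45


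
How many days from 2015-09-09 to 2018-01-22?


From 2015-09-09 to 2018-01-22
2015-09-09: days before September = 31 + 28 + 31 + 30 + 31 + 30 + 31 + 31 = 243 (2015 is not a leap year); day of year = 243 + 9 = 252
2018-01-22: day of year = 22
Rest of 2015: 365 - 252 = 113
Full years 2016 (366), 2017 (365): 731
Total = 113 + 731 + 22 = 866

866 days


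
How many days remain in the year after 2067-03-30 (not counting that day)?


Day of year: 89 of 365
Remaining = 365 - 89

276 days


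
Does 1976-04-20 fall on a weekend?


Anchor: Jan 1, 1976. With p = 1976 - 1 = 1975: (p + p//4 - p//100 + p//400) mod 7 = (1975 + 493 - 19 + 4) mod 7 = 2453 mod 7 = 3 -> Thursday (Mon=0 ... Sun=6)
Day of year: 111; offset = 110
Weekday index = (3 + 110) mod 7 = 1 -> Tuesday
Weekend days: Saturday, Sunday

No


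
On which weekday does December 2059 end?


December 2059 has 31 days
Anchor: Jan 1, 2059. With p = 2059 - 1 = 2058: (p + p//4 - p//100 + p//400) mod 7 = (2058 + 514 - 20 + 5) mod 7 = 2557 mod 7 = 2 -> Wednesday (Mon=0 ... Sun=6)
Days before December (Jan-Nov): 334; December 1 index = (2 + 334) mod 7 = 0 -> Monday
Last day offset: 31 - 1 = 30 days
Weekday index = (0 + 30) mod 7 = 2

Wednesday, December 31


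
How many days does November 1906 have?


November 1906

30 days


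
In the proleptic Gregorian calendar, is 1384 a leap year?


Gregorian leap year rule: divisible by 4, but not by 100, unless also by 400.
1384 is divisible by 4 but not 100 -> leap year

Yes


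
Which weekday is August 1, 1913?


Target: August 1, 1913
Anchor: Jan 1, 1913. With p = 1913 - 1 = 1912: (p + p//4 - p//100 + p//400) mod 7 = (1912 + 478 - 19 + 4) mod 7 = 2375 mod 7 = 2 -> Wednesday (Mon=0 ... Sun=6)
Days before August (Jan-Jul): 212 days
Weekday index = (2 + 212) mod 7 = 4

Friday


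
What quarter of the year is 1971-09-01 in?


Month: September (month 9)
Q1: Jan-Mar, Q2: Apr-Jun, Q3: Jul-Sep, Q4: Oct-Dec

Q3


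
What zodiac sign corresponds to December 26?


Date: December 26
Conventional tropical zodiac dates: Capricorn from December 22 onward; Aquarius starts January 20
December 26 falls within the Capricorn range

Capricorn


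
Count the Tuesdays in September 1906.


September 1906 has 30 days
Anchor: Jan 1, 1906. With p = 1906 - 1 = 1905: (p + p//4 - p//100 + p//400) mod 7 = (1905 + 476 - 19 + 4) mod 7 = 2366 mod 7 = 0 -> Monday (Mon=0 ... Sun=6)
Days before September (Jan-Aug): 243; September 1 index = (0 + 243) mod 7 = 5 -> Saturday
First Tuesday is September 4
Tuesdays: 4, 11, 18, 25

4 Tuesdays


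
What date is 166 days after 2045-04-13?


Start: 2045-04-13, add 166 days
April 2045 has 30 days: 30 - 13 = 17 days to April 30 -> 149 left
May 2045 has 31 days -> 118 left
June 2045 has 30 days -> 88 left
July 2045 has 31 days -> 57 left
August 2045 has 31 days -> 26 left
September 2045: 26 <= 30 -> lands on September 26

Result: 2045-09-26


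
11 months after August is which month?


August is month 8
8 + 11 = 19; wrap: 19 - 12 = 7

July


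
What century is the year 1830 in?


Century = (year - 1) // 100 + 1
= (1830 - 1) // 100 + 1
= 1829 // 100 + 1
= 18 + 1

19th century


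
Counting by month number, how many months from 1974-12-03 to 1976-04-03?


From December 1974 to April 1976
2 years * 12 = 24 months, minus 8 months = 16

16 months


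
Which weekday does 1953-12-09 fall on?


Date: December 9, 1953
Anchor: Jan 1, 1953. With p = 1953 - 1 = 1952: (p + p//4 - p//100 + p//400) mod 7 = (1952 + 488 - 19 + 4) mod 7 = 2425 mod 7 = 3 -> Thursday (Mon=0 ... Sun=6)
Days before December (Jan-Nov): 334; offset = 334 + 9 - 1 = 342
Weekday index = (3 + 342) mod 7 = 2

Day of the week: Wednesday


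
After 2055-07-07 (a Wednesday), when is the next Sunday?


Current: Wednesday
Target: Sunday
Days ahead: 4

Next Sunday: 2055-07-11


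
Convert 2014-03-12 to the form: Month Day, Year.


ISO 2014-03-12 parses as year=2014, month=03, day=12
Month 3 -> March

March 12, 2014


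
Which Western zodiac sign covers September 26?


Date: September 26
Conventional tropical zodiac dates: Libra from September 23 onward; Scorpio starts October 23
September 26 falls within the Libra range

Libra


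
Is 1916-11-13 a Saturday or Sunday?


Anchor: Jan 1, 1916. With p = 1916 - 1 = 1915: (p + p//4 - p//100 + p//400) mod 7 = (1915 + 478 - 19 + 4) mod 7 = 2378 mod 7 = 5 -> Saturday (Mon=0 ... Sun=6)
Day of year: 318; offset = 317
Weekday index = (5 + 317) mod 7 = 0 -> Monday
Weekend days: Saturday, Sunday

No


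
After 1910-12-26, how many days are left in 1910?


Day of year: 360 of 365
Remaining = 365 - 360

5 days


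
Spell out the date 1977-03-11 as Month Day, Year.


ISO 1977-03-11 parses as year=1977, month=03, day=11
Month 3 -> March

March 11, 1977


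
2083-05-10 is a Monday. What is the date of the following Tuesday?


Current: Monday
Target: Tuesday
Days ahead: 1

Next Tuesday: 2083-05-11


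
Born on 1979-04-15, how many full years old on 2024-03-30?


Birth: 1979-04-15
Reference: 2024-03-30
Year difference: 2024 - 1979 = 45
Birthday not yet reached in 2024, subtract 1

44 years old


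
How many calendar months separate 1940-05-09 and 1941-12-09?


From May 1940 to December 1941
1 year * 12 = 12 months, plus 7 months = 19

19 months


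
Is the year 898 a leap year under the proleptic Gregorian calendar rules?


Gregorian leap year rule: divisible by 4, but not by 100, unless also by 400.
898 is not divisible by 4 -> not a leap year

No


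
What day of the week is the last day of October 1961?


October 1961 has 31 days
Anchor: Jan 1, 1961. With p = 1961 - 1 = 1960: (p + p//4 - p//100 + p//400) mod 7 = (1960 + 490 - 19 + 4) mod 7 = 2435 mod 7 = 6 -> Sunday (Mon=0 ... Sun=6)
Days before October (Jan-Sep): 273; October 1 index = (6 + 273) mod 7 = 6 -> Sunday
Last day offset: 31 - 1 = 30 days
Weekday index = (6 + 30) mod 7 = 1

Tuesday, October 31


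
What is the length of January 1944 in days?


January 1944

31 days


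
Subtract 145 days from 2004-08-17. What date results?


Start: 2004-08-17, subtract 145 days
Back 17 days from August 17 reaches July 31, 2004 -> 128 left
July 2004 has 31 days -> back to June 30, 2004 -> 97 left
June 2004 has 30 days -> back to May 31, 2004 -> 67 left
May 2004 has 31 days -> back to April 30, 2004 -> 36 left
April 2004 has 30 days -> back to March 31, 2004 -> 6 left
March 2004: 31 - 6 = 25 -> lands on March 25

Result: 2004-03-25


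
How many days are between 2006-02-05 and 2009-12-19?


From 2006-02-05 to 2009-12-19
2006-02-05: days before February = 31; day of year = 31 + 5 = 36
2009-12-19: days before December = 31 + 28 + 31 + 30 + 31 + 30 + 31 + 31 + 30 + 31 + 30 = 334 (2009 is not a leap year); day of year = 334 + 19 = 353
Rest of 2006: 365 - 36 = 329
Full years 2007 (365), 2008 (366): 731
Total = 329 + 731 + 353 = 1413

1413 days


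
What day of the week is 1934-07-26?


Date: July 26, 1934
Anchor: Jan 1, 1934. With p = 1934 - 1 = 1933: (p + p//4 - p//100 + p//400) mod 7 = (1933 + 483 - 19 + 4) mod 7 = 2401 mod 7 = 0 -> Monday (Mon=0 ... Sun=6)
Days before July (Jan-Jun): 181; offset = 181 + 26 - 1 = 206
Weekday index = (0 + 206) mod 7 = 3

Day of the week: Thursday


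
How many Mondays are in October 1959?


October 1959 has 31 days
Anchor: Jan 1, 1959. With p = 1959 - 1 = 1958: (p + p//4 - p//100 + p//400) mod 7 = (1958 + 489 - 19 + 4) mod 7 = 2432 mod 7 = 3 -> Thursday (Mon=0 ... Sun=6)
Days before October (Jan-Sep): 273; October 1 index = (3 + 273) mod 7 = 3 -> Thursday
First Monday is October 5
Mondays: 5, 12, 19, 26

4 Mondays


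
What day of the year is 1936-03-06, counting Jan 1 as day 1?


Date: March 6, 1936
Days in months 1 through 2: 60
Plus 6 days in March

Day of year: 66


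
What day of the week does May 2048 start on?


Target: May 1, 2048
Anchor: Jan 1, 2048. With p = 2048 - 1 = 2047: (p + p//4 - p//100 + p//400) mod 7 = (2047 + 511 - 20 + 5) mod 7 = 2543 mod 7 = 2 -> Wednesday (Mon=0 ... Sun=6)
Days before May (Jan-Apr): 121 days
Weekday index = (2 + 121) mod 7 = 4

Friday


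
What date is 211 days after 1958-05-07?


Start: 1958-05-07, add 211 days
May 1958 has 31 days: 31 - 7 = 24 days to May 31 -> 187 left
June 1958 has 30 days -> 157 left
July 1958 has 31 days -> 126 left
August 1958 has 31 days -> 95 left
September 1958 has 30 days -> 65 left
October 1958 has 31 days -> 34 left
November 1958 has 30 days -> 4 left
December 1958: 4 <= 31 -> lands on December 4

Result: 1958-12-04


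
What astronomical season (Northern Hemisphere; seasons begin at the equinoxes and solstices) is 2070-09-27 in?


Date: September 27
Astronomical Autumn (approx.; exact equinox/solstice day varies by year): September 22 to December 20
September 27 falls within the Autumn window

Autumn


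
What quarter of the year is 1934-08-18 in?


Month: August (month 8)
Q1: Jan-Mar, Q2: Apr-Jun, Q3: Jul-Sep, Q4: Oct-Dec

Q3


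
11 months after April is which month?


April is month 4
4 + 11 = 15; wrap: 15 - 12 = 3

March


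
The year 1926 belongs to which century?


Century = (year - 1) // 100 + 1
= (1926 - 1) // 100 + 1
= 1925 // 100 + 1
= 19 + 1

20th century


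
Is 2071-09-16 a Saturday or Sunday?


Anchor: Jan 1, 2071. With p = 2071 - 1 = 2070: (p + p//4 - p//100 + p//400) mod 7 = (2070 + 517 - 20 + 5) mod 7 = 2572 mod 7 = 3 -> Thursday (Mon=0 ... Sun=6)
Day of year: 259; offset = 258
Weekday index = (3 + 258) mod 7 = 2 -> Wednesday
Weekend days: Saturday, Sunday

No


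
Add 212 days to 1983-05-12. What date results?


Start: 1983-05-12, add 212 days
May 1983 has 31 days: 31 - 12 = 19 days to May 31 -> 193 left
June 1983 has 30 days -> 163 left
July 1983 has 31 days -> 132 left
August 1983 has 31 days -> 101 left
September 1983 has 30 days -> 71 left
October 1983 has 31 days -> 40 left
November 1983 has 30 days -> 10 left
December 1983: 10 <= 31 -> lands on December 10

Result: 1983-12-10


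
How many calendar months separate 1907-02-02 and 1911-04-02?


From February 1907 to April 1911
4 years * 12 = 48 months, plus 2 months = 50

50 months


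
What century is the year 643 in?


Century = (year - 1) // 100 + 1
= (643 - 1) // 100 + 1
= 642 // 100 + 1
= 6 + 1

7th century


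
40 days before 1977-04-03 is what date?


Start: 1977-04-03, subtract 40 days
Back 3 days from April 3 reaches March 31, 1977 -> 37 left
March 1977 has 31 days -> back to February 28, 1977 -> 6 left
February 1977: 28 - 6 = 22 -> lands on February 22

Result: 1977-02-22


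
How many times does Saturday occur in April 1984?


April 1984 has 30 days
Anchor: Jan 1, 1984. With p = 1984 - 1 = 1983: (p + p//4 - p//100 + p//400) mod 7 = (1983 + 495 - 19 + 4) mod 7 = 2463 mod 7 = 6 -> Sunday (Mon=0 ... Sun=6)
Days before April (Jan-Mar): 91; April 1 index = (6 + 91) mod 7 = 6 -> Sunday
First Saturday is April 7
Saturdays: 7, 14, 21, 28

4 Saturdays


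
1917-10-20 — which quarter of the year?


Month: October (month 10)
Q1: Jan-Mar, Q2: Apr-Jun, Q3: Jul-Sep, Q4: Oct-Dec

Q4


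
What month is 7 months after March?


March is month 3
3 + 7 = 10

October


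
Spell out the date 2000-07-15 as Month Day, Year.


ISO 2000-07-15 parses as year=2000, month=07, day=15
Month 7 -> July

July 15, 2000


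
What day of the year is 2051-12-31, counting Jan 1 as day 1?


Date: December 31, 2051
Days in months 1 through 11: 334
Plus 31 days in December

Day of year: 365


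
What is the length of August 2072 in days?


August 2072

31 days


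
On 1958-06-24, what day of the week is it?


Date: June 24, 1958
Anchor: Jan 1, 1958. With p = 1958 - 1 = 1957: (p + p//4 - p//100 + p//400) mod 7 = (1957 + 489 - 19 + 4) mod 7 = 2431 mod 7 = 2 -> Wednesday (Mon=0 ... Sun=6)
Days before June (Jan-May): 151; offset = 151 + 24 - 1 = 174
Weekday index = (2 + 174) mod 7 = 1

Day of the week: Tuesday


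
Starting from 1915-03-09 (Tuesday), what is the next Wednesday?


Current: Tuesday
Target: Wednesday
Days ahead: 1

Next Wednesday: 1915-03-10


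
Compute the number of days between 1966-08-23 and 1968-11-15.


From 1966-08-23 to 1968-11-15
1966-08-23: days before August = 31 + 28 + 31 + 30 + 31 + 30 + 31 = 212 (1966 is not a leap year); day of year = 212 + 23 = 235
1968-11-15: days before November = 31 + 29 + 31 + 30 + 31 + 30 + 31 + 31 + 30 + 31 = 305 (1968 is a leap year); day of year = 305 + 15 = 320
Rest of 1966: 365 - 235 = 130
Full years 1967 (365): 365
Total = 130 + 365 + 320 = 815

815 days


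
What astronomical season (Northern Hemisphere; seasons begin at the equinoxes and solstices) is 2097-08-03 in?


Date: August 3
Astronomical Summer (approx.; exact equinox/solstice day varies by year): June 21 to September 21
August 3 falls within the Summer window

Summer


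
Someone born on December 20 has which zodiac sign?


Date: December 20
Conventional tropical zodiac dates: Sagittarius from November 22 onward; Capricorn starts December 22
December 20 falls within the Sagittarius range

Sagittarius


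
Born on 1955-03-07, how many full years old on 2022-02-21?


Birth: 1955-03-07
Reference: 2022-02-21
Year difference: 2022 - 1955 = 67
Birthday not yet reached in 2022, subtract 1

66 years old


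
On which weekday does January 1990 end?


January 1990 has 31 days
Anchor: Jan 1, 1990. With p = 1990 - 1 = 1989: (p + p//4 - p//100 + p//400) mod 7 = (1989 + 497 - 19 + 4) mod 7 = 2471 mod 7 = 0 -> Monday (Mon=0 ... Sun=6)
January 1 is the anchor itself -> Monday
Last day offset: 31 - 1 = 30 days
Weekday index = (0 + 30) mod 7 = 2

Wednesday, January 31


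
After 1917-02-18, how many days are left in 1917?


Day of year: 49 of 365
Remaining = 365 - 49

316 days


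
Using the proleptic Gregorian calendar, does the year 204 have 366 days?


Gregorian leap year rule: divisible by 4, but not by 100, unless also by 400.
204 is divisible by 4 but not 100 -> leap year

Yes


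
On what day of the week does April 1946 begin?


Target: April 1, 1946
Anchor: Jan 1, 1946. With p = 1946 - 1 = 1945: (p + p//4 - p//100 + p//400) mod 7 = (1945 + 486 - 19 + 4) mod 7 = 2416 mod 7 = 1 -> Tuesday (Mon=0 ... Sun=6)
Days before April (Jan-Mar): 90 days
Weekday index = (1 + 90) mod 7 = 0

Monday


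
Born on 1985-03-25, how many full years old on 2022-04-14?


Birth: 1985-03-25
Reference: 2022-04-14
Year difference: 2022 - 1985 = 37

37 years old


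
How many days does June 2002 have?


June 2002

30 days


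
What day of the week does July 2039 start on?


Target: July 1, 2039
Anchor: Jan 1, 2039. With p = 2039 - 1 = 2038: (p + p//4 - p//100 + p//400) mod 7 = (2038 + 509 - 20 + 5) mod 7 = 2532 mod 7 = 5 -> Saturday (Mon=0 ... Sun=6)
Days before July (Jan-Jun): 181 days
Weekday index = (5 + 181) mod 7 = 4

Friday


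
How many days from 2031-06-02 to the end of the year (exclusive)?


Day of year: 153 of 365
Remaining = 365 - 153

212 days


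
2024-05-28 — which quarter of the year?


Month: May (month 5)
Q1: Jan-Mar, Q2: Apr-Jun, Q3: Jul-Sep, Q4: Oct-Dec

Q2


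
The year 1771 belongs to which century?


Century = (year - 1) // 100 + 1
= (1771 - 1) // 100 + 1
= 1770 // 100 + 1
= 17 + 1

18th century


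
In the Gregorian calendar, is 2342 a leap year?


Gregorian leap year rule: divisible by 4, but not by 100, unless also by 400.
2342 is not divisible by 4 -> not a leap year

No


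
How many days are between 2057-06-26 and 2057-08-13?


From 2057-06-26 to 2057-08-13
2057-06-26: days before June = 31 + 28 + 31 + 30 + 31 = 151 (2057 is not a leap year); day of year = 151 + 26 = 177
2057-08-13: days before August = 31 + 28 + 31 + 30 + 31 + 30 + 31 = 212 (2057 is not a leap year); day of year = 212 + 13 = 225
Same year: 225 - 177 = 48

48 days


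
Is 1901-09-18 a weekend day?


Anchor: Jan 1, 1901. With p = 1901 - 1 = 1900: (p + p//4 - p//100 + p//400) mod 7 = (1900 + 475 - 19 + 4) mod 7 = 2360 mod 7 = 1 -> Tuesday (Mon=0 ... Sun=6)
Day of year: 261; offset = 260
Weekday index = (1 + 260) mod 7 = 2 -> Wednesday
Weekend days: Saturday, Sunday

No


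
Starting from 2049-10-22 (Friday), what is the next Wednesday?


Current: Friday
Target: Wednesday
Days ahead: 5

Next Wednesday: 2049-10-27


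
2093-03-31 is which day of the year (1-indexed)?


Date: March 31, 2093
Days in months 1 through 2: 59
Plus 31 days in March

Day of year: 90


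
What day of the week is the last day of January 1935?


January 1935 has 31 days
Anchor: Jan 1, 1935. With p = 1935 - 1 = 1934: (p + p//4 - p//100 + p//400) mod 7 = (1934 + 483 - 19 + 4) mod 7 = 2402 mod 7 = 1 -> Tuesday (Mon=0 ... Sun=6)
January 1 is the anchor itself -> Tuesday
Last day offset: 31 - 1 = 30 days
Weekday index = (1 + 30) mod 7 = 3

Thursday, January 31


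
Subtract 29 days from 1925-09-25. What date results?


Start: 1925-09-25, subtract 29 days
Back 25 days from September 25 reaches August 31, 1925 -> 4 left
August 1925: 31 - 4 = 27 -> lands on August 27

Result: 1925-08-27


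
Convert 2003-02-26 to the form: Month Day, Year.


ISO 2003-02-26 parses as year=2003, month=02, day=26
Month 2 -> February

February 26, 2003


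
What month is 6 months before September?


September is month 9
9 - 6 = 3

March


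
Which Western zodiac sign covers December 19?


Date: December 19
Conventional tropical zodiac dates: Sagittarius from November 22 onward; Capricorn starts December 22
December 19 falls within the Sagittarius range

Sagittarius


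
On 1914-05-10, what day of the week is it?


Date: May 10, 1914
Anchor: Jan 1, 1914. With p = 1914 - 1 = 1913: (p + p//4 - p//100 + p//400) mod 7 = (1913 + 478 - 19 + 4) mod 7 = 2376 mod 7 = 3 -> Thursday (Mon=0 ... Sun=6)
Days before May (Jan-Apr): 120; offset = 120 + 10 - 1 = 129
Weekday index = (3 + 129) mod 7 = 6

Day of the week: Sunday


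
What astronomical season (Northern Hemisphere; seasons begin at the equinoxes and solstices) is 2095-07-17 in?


Date: July 17
Astronomical Summer (approx.; exact equinox/solstice day varies by year): June 21 to September 21
July 17 falls within the Summer window

Summer


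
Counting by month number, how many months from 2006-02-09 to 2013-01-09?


From February 2006 to January 2013
7 years * 12 = 84 months, minus 1 month = 83

83 months


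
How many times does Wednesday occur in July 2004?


July 2004 has 31 days
Anchor: Jan 1, 2004. With p = 2004 - 1 = 2003: (p + p//4 - p//100 + p//400) mod 7 = (2003 + 500 - 20 + 5) mod 7 = 2488 mod 7 = 3 -> Thursday (Mon=0 ... Sun=6)
Days before July (Jan-Jun): 182; July 1 index = (3 + 182) mod 7 = 3 -> Thursday
First Wednesday is July 7
Wednesdays: 7, 14, 21, 28

4 Wednesdays


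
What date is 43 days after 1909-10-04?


Start: 1909-10-04, add 43 days
October 1909 has 31 days: 31 - 4 = 27 days to October 31 -> 16 left
November 1909: 16 <= 30 -> lands on November 16

Result: 1909-11-16


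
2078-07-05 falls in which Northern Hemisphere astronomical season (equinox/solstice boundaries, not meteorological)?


Date: July 5
Astronomical Summer (approx.; exact equinox/solstice day varies by year): June 21 to September 21
July 5 falls within the Summer window

Summer


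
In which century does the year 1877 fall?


Century = (year - 1) // 100 + 1
= (1877 - 1) // 100 + 1
= 1876 // 100 + 1
= 18 + 1

19th century


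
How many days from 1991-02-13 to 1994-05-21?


From 1991-02-13 to 1994-05-21
1991-02-13: days before February = 31; day of year = 31 + 13 = 44
1994-05-21: days before May = 31 + 28 + 31 + 30 = 120 (1994 is not a leap year); day of year = 120 + 21 = 141
Rest of 1991: 365 - 44 = 321
Full years 1992 (366), 1993 (365): 731
Total = 321 + 731 + 141 = 1193

1193 days


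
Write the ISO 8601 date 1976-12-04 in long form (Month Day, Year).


ISO 1976-12-04 parses as year=1976, month=12, day=04
Month 12 -> December

December 4, 1976


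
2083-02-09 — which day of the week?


Date: February 9, 2083
Anchor: Jan 1, 2083. With p = 2083 - 1 = 2082: (p + p//4 - p//100 + p//400) mod 7 = (2082 + 520 - 20 + 5) mod 7 = 2587 mod 7 = 4 -> Friday (Mon=0 ... Sun=6)
Days before February (Jan): 31; offset = 31 + 9 - 1 = 39
Weekday index = (4 + 39) mod 7 = 1

Day of the week: Tuesday


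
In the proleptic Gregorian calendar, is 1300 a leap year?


Gregorian leap year rule: divisible by 4, but not by 100, unless also by 400.
1300 is divisible by 100 but not 400 -> not a leap year

No


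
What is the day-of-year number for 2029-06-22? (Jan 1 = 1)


Date: June 22, 2029
Days in months 1 through 5: 151
Plus 22 days in June

Day of year: 173


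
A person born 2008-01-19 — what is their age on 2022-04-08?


Birth: 2008-01-19
Reference: 2022-04-08
Year difference: 2022 - 2008 = 14

14 years old


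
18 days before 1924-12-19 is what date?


Start: 1924-12-19, subtract 18 days
19 - 18 = 1 stays within December 1924

Result: 1924-12-01


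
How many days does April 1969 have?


April 1969

30 days


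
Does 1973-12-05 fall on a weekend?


Anchor: Jan 1, 1973. With p = 1973 - 1 = 1972: (p + p//4 - p//100 + p//400) mod 7 = (1972 + 493 - 19 + 4) mod 7 = 2450 mod 7 = 0 -> Monday (Mon=0 ... Sun=6)
Day of year: 339; offset = 338
Weekday index = (0 + 338) mod 7 = 2 -> Wednesday
Weekend days: Saturday, Sunday

No


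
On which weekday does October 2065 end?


October 2065 has 31 days
Anchor: Jan 1, 2065. With p = 2065 - 1 = 2064: (p + p//4 - p//100 + p//400) mod 7 = (2064 + 516 - 20 + 5) mod 7 = 2565 mod 7 = 3 -> Thursday (Mon=0 ... Sun=6)
Days before October (Jan-Sep): 273; October 1 index = (3 + 273) mod 7 = 3 -> Thursday
Last day offset: 31 - 1 = 30 days
Weekday index = (3 + 30) mod 7 = 5

Saturday, October 31


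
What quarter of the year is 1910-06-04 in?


Month: June (month 6)
Q1: Jan-Mar, Q2: Apr-Jun, Q3: Jul-Sep, Q4: Oct-Dec

Q2


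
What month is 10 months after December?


December is month 12
12 + 10 = 22; wrap: 22 - 12 = 10

October


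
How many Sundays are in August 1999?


August 1999 has 31 days
Anchor: Jan 1, 1999. With p = 1999 - 1 = 1998: (p + p//4 - p//100 + p//400) mod 7 = (1998 + 499 - 19 + 4) mod 7 = 2482 mod 7 = 4 -> Friday (Mon=0 ... Sun=6)
Days before August (Jan-Jul): 212; August 1 index = (4 + 212) mod 7 = 6 -> Sunday
First Sunday is August 1
Sundays: 1, 8, 15, 22, 29

5 Sundays


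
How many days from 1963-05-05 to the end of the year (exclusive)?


Day of year: 125 of 365
Remaining = 365 - 125

240 days


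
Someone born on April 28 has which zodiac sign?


Date: April 28
Conventional tropical zodiac dates: Taurus from April 20 onward; Gemini starts May 21
April 28 falls within the Taurus range

Taurus


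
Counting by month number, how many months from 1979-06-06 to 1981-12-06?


From June 1979 to December 1981
2 years * 12 = 24 months, plus 6 months = 30

30 months


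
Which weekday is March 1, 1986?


Target: March 1, 1986
Anchor: Jan 1, 1986. With p = 1986 - 1 = 1985: (p + p//4 - p//100 + p//400) mod 7 = (1985 + 496 - 19 + 4) mod 7 = 2466 mod 7 = 2 -> Wednesday (Mon=0 ... Sun=6)
Days before March (Jan-Feb): 59 days
Weekday index = (2 + 59) mod 7 = 5

Saturday


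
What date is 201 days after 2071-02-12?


Start: 2071-02-12, add 201 days
February 2071 has 28 days: 28 - 12 = 16 days to February 28 -> 185 left
March 2071 has 31 days -> 154 left
April 2071 has 30 days -> 124 left
May 2071 has 31 days -> 93 left
June 2071 has 30 days -> 63 left
July 2071 has 31 days -> 32 left
August 2071 has 31 days -> 1 left
September 2071: 1 <= 30 -> lands on September 1

Result: 2071-09-01


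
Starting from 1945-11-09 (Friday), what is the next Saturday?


Current: Friday
Target: Saturday
Days ahead: 1

Next Saturday: 1945-11-10


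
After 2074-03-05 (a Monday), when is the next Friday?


Current: Monday
Target: Friday
Days ahead: 4

Next Friday: 2074-03-09


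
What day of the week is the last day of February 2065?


February 2065 has 28 days
Anchor: Jan 1, 2065. With p = 2065 - 1 = 2064: (p + p//4 - p//100 + p//400) mod 7 = (2064 + 516 - 20 + 5) mod 7 = 2565 mod 7 = 3 -> Thursday (Mon=0 ... Sun=6)
Days before February (Jan): 31; February 1 index = (3 + 31) mod 7 = 6 -> Sunday
Last day offset: 28 - 1 = 27 days
Weekday index = (6 + 27) mod 7 = 5

Saturday, February 28


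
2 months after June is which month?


June is month 6
6 + 2 = 8

August


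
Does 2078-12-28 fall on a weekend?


Anchor: Jan 1, 2078. With p = 2078 - 1 = 2077: (p + p//4 - p//100 + p//400) mod 7 = (2077 + 519 - 20 + 5) mod 7 = 2581 mod 7 = 5 -> Saturday (Mon=0 ... Sun=6)
Day of year: 362; offset = 361
Weekday index = (5 + 361) mod 7 = 2 -> Wednesday
Weekend days: Saturday, Sunday

No


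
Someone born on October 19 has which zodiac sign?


Date: October 19
Conventional tropical zodiac dates: Libra from September 23 onward; Scorpio starts October 23
October 19 falls within the Libra range

Libra


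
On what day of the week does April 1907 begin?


Target: April 1, 1907
Anchor: Jan 1, 1907. With p = 1907 - 1 = 1906: (p + p//4 - p//100 + p//400) mod 7 = (1906 + 476 - 19 + 4) mod 7 = 2367 mod 7 = 1 -> Tuesday (Mon=0 ... Sun=6)
Days before April (Jan-Mar): 90 days
Weekday index = (1 + 90) mod 7 = 0

Monday


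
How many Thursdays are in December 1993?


December 1993 has 31 days
Anchor: Jan 1, 1993. With p = 1993 - 1 = 1992: (p + p//4 - p//100 + p//400) mod 7 = (1992 + 498 - 19 + 4) mod 7 = 2475 mod 7 = 4 -> Friday (Mon=0 ... Sun=6)
Days before December (Jan-Nov): 334; December 1 index = (4 + 334) mod 7 = 2 -> Wednesday
First Thursday is December 2
Thursdays: 2, 9, 16, 23, 30

5 Thursdays


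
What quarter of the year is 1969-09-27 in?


Month: September (month 9)
Q1: Jan-Mar, Q2: Apr-Jun, Q3: Jul-Sep, Q4: Oct-Dec

Q3


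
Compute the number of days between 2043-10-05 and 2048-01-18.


From 2043-10-05 to 2048-01-18
2043-10-05: days before October = 31 + 28 + 31 + 30 + 31 + 30 + 31 + 31 + 30 = 273 (2043 is not a leap year); day of year = 273 + 5 = 278
2048-01-18: day of year = 18
Rest of 2043: 365 - 278 = 87
Full years 2044 (366), 2045 (365), 2046 (365), 2047 (365): 1461
Total = 87 + 1461 + 18 = 1566

1566 days


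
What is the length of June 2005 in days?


June 2005

30 days


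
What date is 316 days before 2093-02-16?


Start: 2093-02-16, subtract 316 days
Back 16 days from February 16 reaches January 31, 2093 -> 300 left
January 2093 has 31 days -> back to December 31, 2092 -> 269 left
December 2092 has 31 days -> back to November 30, 2092 -> 238 left
November 2092 has 30 days -> back to October 31, 2092 -> 208 left
October 2092 has 31 days -> back to September 30, 2092 -> 177 left
September 2092 has 30 days -> back to August 31, 2092 -> 147 left
August 2092 has 31 days -> back to July 31, 2092 -> 116 left
July 2092 has 31 days -> back to June 30, 2092 -> 85 left
June 2092 has 30 days -> back to May 31, 2092 -> 55 left
May 2092 has 31 days -> back to April 30, 2092 -> 24 left
April 2092: 30 - 24 = 6 -> lands on April 6

Result: 2092-04-06


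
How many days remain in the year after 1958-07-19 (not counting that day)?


Day of year: 200 of 365
Remaining = 365 - 200

165 days


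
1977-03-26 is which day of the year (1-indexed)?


Date: March 26, 1977
Days in months 1 through 2: 59
Plus 26 days in March

Day of year: 85


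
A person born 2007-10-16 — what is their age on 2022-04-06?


Birth: 2007-10-16
Reference: 2022-04-06
Year difference: 2022 - 2007 = 15
Birthday not yet reached in 2022, subtract 1

14 years old


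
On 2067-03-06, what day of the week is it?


Date: March 6, 2067
Anchor: Jan 1, 2067. With p = 2067 - 1 = 2066: (p + p//4 - p//100 + p//400) mod 7 = (2066 + 516 - 20 + 5) mod 7 = 2567 mod 7 = 5 -> Saturday (Mon=0 ... Sun=6)
Days before March (Jan-Feb): 59; offset = 59 + 6 - 1 = 64
Weekday index = (5 + 64) mod 7 = 6

Day of the week: Sunday


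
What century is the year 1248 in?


Century = (year - 1) // 100 + 1
= (1248 - 1) // 100 + 1
= 1247 // 100 + 1
= 12 + 1

13th century


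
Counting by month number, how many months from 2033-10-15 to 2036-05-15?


From October 2033 to May 2036
3 years * 12 = 36 months, minus 5 months = 31

31 months


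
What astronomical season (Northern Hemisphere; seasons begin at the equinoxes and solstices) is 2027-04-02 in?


Date: April 2
Astronomical Spring (approx.; exact equinox/solstice day varies by year): March 20 to June 20
April 2 falls within the Spring window

Spring


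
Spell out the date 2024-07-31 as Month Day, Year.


ISO 2024-07-31 parses as year=2024, month=07, day=31
Month 7 -> July

July 31, 2024


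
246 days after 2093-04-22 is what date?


Start: 2093-04-22, add 246 days
April 2093 has 30 days: 30 - 22 = 8 days to April 30 -> 238 left
May 2093 has 31 days -> 207 left
June 2093 has 30 days -> 177 left
July 2093 has 31 days -> 146 left
August 2093 has 31 days -> 115 left
September 2093 has 30 days -> 85 left
October 2093 has 31 days -> 54 left
November 2093 has 30 days -> 24 left
December 2093: 24 <= 31 -> lands on December 24

Result: 2093-12-24


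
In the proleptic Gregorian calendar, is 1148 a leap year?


Gregorian leap year rule: divisible by 4, but not by 100, unless also by 400.
1148 is divisible by 4 but not 100 -> leap year

Yes


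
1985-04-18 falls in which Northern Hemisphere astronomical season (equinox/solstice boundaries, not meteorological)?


Date: April 18
Astronomical Spring (approx.; exact equinox/solstice day varies by year): March 20 to June 20
April 18 falls within the Spring window

Spring


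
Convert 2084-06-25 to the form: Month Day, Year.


ISO 2084-06-25 parses as year=2084, month=06, day=25
Month 6 -> June

June 25, 2084


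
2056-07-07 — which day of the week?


Date: July 7, 2056
Anchor: Jan 1, 2056. With p = 2056 - 1 = 2055: (p + p//4 - p//100 + p//400) mod 7 = (2055 + 513 - 20 + 5) mod 7 = 2553 mod 7 = 5 -> Saturday (Mon=0 ... Sun=6)
Days before July (Jan-Jun): 182; offset = 182 + 7 - 1 = 188
Weekday index = (5 + 188) mod 7 = 4

Day of the week: Friday


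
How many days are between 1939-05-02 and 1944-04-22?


From 1939-05-02 to 1944-04-22
1939-05-02: days before May = 31 + 28 + 31 + 30 = 120 (1939 is not a leap year); day of year = 120 + 2 = 122
1944-04-22: days before April = 31 + 29 + 31 = 91 (1944 is a leap year); day of year = 91 + 22 = 113
Rest of 1939: 365 - 122 = 243
Full years 1940 (366), 1941 (365), 1942 (365), 1943 (365): 1461
Total = 243 + 1461 + 113 = 1817

1817 days


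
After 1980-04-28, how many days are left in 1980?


Day of year: 119 of 366
Remaining = 366 - 119

247 days


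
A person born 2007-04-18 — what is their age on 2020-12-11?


Birth: 2007-04-18
Reference: 2020-12-11
Year difference: 2020 - 2007 = 13

13 years old


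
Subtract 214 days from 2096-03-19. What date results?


Start: 2096-03-19, subtract 214 days
Back 19 days from March 19 reaches February 29, 2096 -> 195 left
February 2096 has 29 days -> back to January 31, 2096 -> 166 left
January 2096 has 31 days -> back to December 31, 2095 -> 135 left
December 2095 has 31 days -> back to November 30, 2095 -> 104 left
November 2095 has 30 days -> back to October 31, 2095 -> 74 left
October 2095 has 31 days -> back to September 30, 2095 -> 43 left
September 2095 has 30 days -> back to August 31, 2095 -> 13 left
August 2095: 31 - 13 = 18 -> lands on August 18

Result: 2095-08-18


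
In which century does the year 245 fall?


Century = (year - 1) // 100 + 1
= (245 - 1) // 100 + 1
= 244 // 100 + 1
= 2 + 1

3rd century


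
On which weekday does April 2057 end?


April 2057 has 30 days
Anchor: Jan 1, 2057. With p = 2057 - 1 = 2056: (p + p//4 - p//100 + p//400) mod 7 = (2056 + 514 - 20 + 5) mod 7 = 2555 mod 7 = 0 -> Monday (Mon=0 ... Sun=6)
Days before April (Jan-Mar): 90; April 1 index = (0 + 90) mod 7 = 6 -> Sunday
Last day offset: 30 - 1 = 29 days
Weekday index = (6 + 29) mod 7 = 0

Monday, April 30


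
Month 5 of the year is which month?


Month 5 of 12

May


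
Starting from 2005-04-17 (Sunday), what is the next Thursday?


Current: Sunday
Target: Thursday
Days ahead: 4

Next Thursday: 2005-04-21


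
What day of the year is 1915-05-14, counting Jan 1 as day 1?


Date: May 14, 1915
Days in months 1 through 4: 120
Plus 14 days in May

Day of year: 134


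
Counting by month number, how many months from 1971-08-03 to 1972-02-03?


From August 1971 to February 1972
1 year * 12 = 12 months, minus 6 months = 6

6 months


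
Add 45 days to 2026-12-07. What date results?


Start: 2026-12-07, add 45 days
December 2026 has 31 days: 31 - 7 = 24 days to December 31 -> 21 left
January 2027: 21 <= 31 -> lands on January 21

Result: 2027-01-21


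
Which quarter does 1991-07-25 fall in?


Month: July (month 7)
Q1: Jan-Mar, Q2: Apr-Jun, Q3: Jul-Sep, Q4: Oct-Dec

Q3


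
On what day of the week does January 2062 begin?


Target: January 1, 2062
Anchor: Jan 1, 2062. With p = 2062 - 1 = 2061: (p + p//4 - p//100 + p//400) mod 7 = (2061 + 515 - 20 + 5) mod 7 = 2561 mod 7 = 6 -> Sunday (Mon=0 ... Sun=6)
Offset from anchor: 0 days
Weekday index = (6 + 0) mod 7 = 6

Sunday


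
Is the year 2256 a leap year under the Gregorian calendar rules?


Gregorian leap year rule: divisible by 4, but not by 100, unless also by 400.
2256 is divisible by 4 but not 100 -> leap year

Yes


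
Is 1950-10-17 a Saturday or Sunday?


Anchor: Jan 1, 1950. With p = 1950 - 1 = 1949: (p + p//4 - p//100 + p//400) mod 7 = (1949 + 487 - 19 + 4) mod 7 = 2421 mod 7 = 6 -> Sunday (Mon=0 ... Sun=6)
Day of year: 290; offset = 289
Weekday index = (6 + 289) mod 7 = 1 -> Tuesday
Weekend days: Saturday, Sunday

No


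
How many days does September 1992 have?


September 1992

30 days


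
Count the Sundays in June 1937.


June 1937 has 30 days
Anchor: Jan 1, 1937. With p = 1937 - 1 = 1936: (p + p//4 - p//100 + p//400) mod 7 = (1936 + 484 - 19 + 4) mod 7 = 2405 mod 7 = 4 -> Friday (Mon=0 ... Sun=6)
Days before June (Jan-May): 151; June 1 index = (4 + 151) mod 7 = 1 -> Tuesday
First Sunday is June 6
Sundays: 6, 13, 20, 27

4 Sundays


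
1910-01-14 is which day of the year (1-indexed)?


Date: January 14, 1910
No months before January
Plus 14 days in January

Day of year: 14


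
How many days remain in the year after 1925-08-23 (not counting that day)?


Day of year: 235 of 365
Remaining = 365 - 235

130 days


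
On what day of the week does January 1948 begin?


Target: January 1, 1948
Anchor: Jan 1, 1948. With p = 1948 - 1 = 1947: (p + p//4 - p//100 + p//400) mod 7 = (1947 + 486 - 19 + 4) mod 7 = 2418 mod 7 = 3 -> Thursday (Mon=0 ... Sun=6)
Offset from anchor: 0 days
Weekday index = (3 + 0) mod 7 = 3

Thursday


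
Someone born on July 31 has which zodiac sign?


Date: July 31
Conventional tropical zodiac dates: Leo from July 23 onward; Virgo starts August 23
July 31 falls within the Leo range

Leo


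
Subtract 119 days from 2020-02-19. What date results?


Start: 2020-02-19, subtract 119 days
Back 19 days from February 19 reaches January 31, 2020 -> 100 left
January 2020 has 31 days -> back to December 31, 2019 -> 69 left
December 2019 has 31 days -> back to November 30, 2019 -> 38 left
November 2019 has 30 days -> back to October 31, 2019 -> 8 left
October 2019: 31 - 8 = 23 -> lands on October 23

Result: 2019-10-23


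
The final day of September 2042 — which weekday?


September 2042 has 30 days
Anchor: Jan 1, 2042. With p = 2042 - 1 = 2041: (p + p//4 - p//100 + p//400) mod 7 = (2041 + 510 - 20 + 5) mod 7 = 2536 mod 7 = 2 -> Wednesday (Mon=0 ... Sun=6)
Days before September (Jan-Aug): 243; September 1 index = (2 + 243) mod 7 = 0 -> Monday
Last day offset: 30 - 1 = 29 days
Weekday index = (0 + 29) mod 7 = 1

Tuesday, September 30
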